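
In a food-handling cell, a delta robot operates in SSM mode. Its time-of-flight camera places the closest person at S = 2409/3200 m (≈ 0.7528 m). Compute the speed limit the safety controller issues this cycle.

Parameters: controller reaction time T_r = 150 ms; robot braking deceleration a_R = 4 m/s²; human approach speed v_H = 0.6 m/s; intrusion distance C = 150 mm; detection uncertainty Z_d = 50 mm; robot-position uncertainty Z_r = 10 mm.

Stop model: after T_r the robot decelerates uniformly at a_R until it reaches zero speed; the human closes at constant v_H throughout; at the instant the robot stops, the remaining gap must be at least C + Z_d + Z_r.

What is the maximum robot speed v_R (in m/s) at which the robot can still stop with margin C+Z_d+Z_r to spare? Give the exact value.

v_R_max = 21/20 m/s = 1.0500 m/s

at the boundary: (1/8)·v² + (3/10)·v + (-1449/3200) = 0
  disc = (3/10)² − 4·(1/8)·(-1449/3200) = 81/256 ; √disc = 9/16
  v_R = (−(3/10) + 9/16) / (2·(1/8)) = 21/20 m/s
check:
stop time T_s = (21/20)/4 = 0.2625 s
robot in T_r: 1.0500·0.1500 = 0.1575 m
braking distance = 1.0500²/(2·4.0000) = 0.1378 m
person approaches 0.6000·(0.1500+0.2625) = 0.2475 m
residual clearance needed = 0.1500+0.0500+0.0100 = 0.2100 m
sum ≈ 0.1575+0.1378+0.2475+0.2100 ≈ 0.7528 m = S ✓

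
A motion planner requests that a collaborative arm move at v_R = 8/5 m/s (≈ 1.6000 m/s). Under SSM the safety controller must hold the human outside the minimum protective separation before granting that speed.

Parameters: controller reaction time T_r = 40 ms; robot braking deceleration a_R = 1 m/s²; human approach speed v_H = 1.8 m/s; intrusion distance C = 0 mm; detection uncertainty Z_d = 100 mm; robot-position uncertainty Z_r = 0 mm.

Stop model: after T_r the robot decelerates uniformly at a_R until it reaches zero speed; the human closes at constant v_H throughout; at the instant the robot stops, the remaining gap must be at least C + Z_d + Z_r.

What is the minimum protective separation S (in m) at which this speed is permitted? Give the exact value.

S_min = 1099/250 m = 4.3960 m

T_s = v_R/a_R = (8/5)/1 = 1.6000 s
robot in T_r: 1.6000·0.0400 = 0.0640 m
braking distance = 1.6000²/(2·1.0000) = 1.2800 m
person approaches 1.8000·(0.0400+1.6000) = 2.9520 m
margins: 0.0000+0.1000+0.0000 = 0.1000 m
S_min ≈ 0.0640+1.2800+2.9520+0.1000  ⇒  S_min = 1099/250 m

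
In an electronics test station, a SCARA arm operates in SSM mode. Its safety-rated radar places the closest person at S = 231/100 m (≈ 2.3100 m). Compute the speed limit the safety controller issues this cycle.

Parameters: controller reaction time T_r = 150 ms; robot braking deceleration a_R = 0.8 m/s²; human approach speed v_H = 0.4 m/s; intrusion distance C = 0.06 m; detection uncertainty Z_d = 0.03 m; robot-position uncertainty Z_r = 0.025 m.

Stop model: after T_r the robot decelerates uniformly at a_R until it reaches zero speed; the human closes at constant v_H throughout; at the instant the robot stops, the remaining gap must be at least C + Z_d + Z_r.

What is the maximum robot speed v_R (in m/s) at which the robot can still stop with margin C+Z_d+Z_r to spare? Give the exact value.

v_R_max = 7/5 m/s = 1.4000 m/s

at the boundary: (5/8)·v² + (13/20)·v + (-427/200) = 0
  disc = (13/20)² − 4·(5/8)·(-427/200) = 144/25 ; √disc = 12/5
  v_R = (−(13/20) + 12/5) / (2·(5/8)) = 7/5 m/s
check:
braking lasts T_s = (7/5)/(4/5) = 1.7500 s
robot in T_r: 1.4000·0.1500 = 0.2100 m
robot covers 1.4000·1.7500 − ½·0.8000·1.7500² = 1.2250 m while stopping
human closes 0.4000·1.9000 = 0.7600 m
margins: 0.0600+0.0300+0.0250 = 0.1150 m
sum ≈ 0.2100+1.2250+0.7600+0.1150 ≈ 2.3100 m = S ✓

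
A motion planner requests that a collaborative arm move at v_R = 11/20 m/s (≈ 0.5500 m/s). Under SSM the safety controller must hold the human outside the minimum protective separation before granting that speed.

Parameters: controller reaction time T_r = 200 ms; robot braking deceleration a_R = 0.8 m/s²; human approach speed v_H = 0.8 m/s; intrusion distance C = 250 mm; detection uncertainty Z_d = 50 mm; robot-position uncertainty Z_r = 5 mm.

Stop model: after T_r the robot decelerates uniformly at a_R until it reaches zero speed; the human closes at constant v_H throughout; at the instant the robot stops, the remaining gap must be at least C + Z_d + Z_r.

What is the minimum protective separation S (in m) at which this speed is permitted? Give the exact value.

T_s = v_R/a_R = (11/20)/(4/5) = 0.6875 s
robot covers v_R·T_r = 0.5500·0.2000 = 0.1100 m before braking
robot covers 0.5500·0.6875 − ½·0.8000·0.6875² = 0.1891 m while stopping
person approaches 0.8000·(0.2000+0.6875) = 0.7100 m
C+Z_d+Z_r = 0.2500+0.0500+0.0050 = 0.3050 m
S_min ≈ 0.1100+0.1891+0.7100+0.3050  ⇒  S_min = 841/640 m

S_min = 841/640 m = 1.3141 m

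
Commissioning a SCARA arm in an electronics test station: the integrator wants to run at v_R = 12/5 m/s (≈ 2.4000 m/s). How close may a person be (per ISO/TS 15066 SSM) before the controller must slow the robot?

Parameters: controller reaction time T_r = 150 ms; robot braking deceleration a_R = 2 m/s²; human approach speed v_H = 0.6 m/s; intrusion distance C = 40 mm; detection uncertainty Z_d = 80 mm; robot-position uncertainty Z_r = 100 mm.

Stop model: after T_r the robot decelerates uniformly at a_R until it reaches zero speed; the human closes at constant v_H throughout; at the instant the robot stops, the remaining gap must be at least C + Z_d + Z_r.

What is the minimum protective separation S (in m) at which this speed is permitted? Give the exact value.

S_min = 283/100 m = 2.8300 m

T_s = v_R/a_R = (12/5)/2 = 1.2000 s
reaction-phase robot travel = 2.4000·0.1500 = 0.3600 m
robot under decel: 2.4000²/(2·2.0000) = 1.4400 m
person approaches 0.6000·(0.1500+1.2000) = 0.8100 m
C+Z_d+Z_r = 0.0400+0.0800+0.1000 = 0.2200 m
S_min ≈ 0.3600+1.4400+0.8100+0.2200  ⇒  S_min = 283/100 m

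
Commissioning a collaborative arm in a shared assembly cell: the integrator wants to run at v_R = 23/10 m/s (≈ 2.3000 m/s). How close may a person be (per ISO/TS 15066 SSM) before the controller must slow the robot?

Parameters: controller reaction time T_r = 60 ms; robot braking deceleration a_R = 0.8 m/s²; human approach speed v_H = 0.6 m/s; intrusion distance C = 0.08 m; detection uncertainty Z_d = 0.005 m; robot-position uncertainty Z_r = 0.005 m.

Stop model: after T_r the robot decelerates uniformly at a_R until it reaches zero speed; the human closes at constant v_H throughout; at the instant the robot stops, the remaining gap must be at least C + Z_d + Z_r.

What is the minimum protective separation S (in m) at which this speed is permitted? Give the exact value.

S_min = 21181/4000 m = 5.2953 m

braking lasts T_s = (23/10)/(4/5) = 2.8750 s
reaction-phase robot travel = 2.3000·0.0600 = 0.1380 m
robot covers 2.3000·2.8750 − ½·0.8000·2.8750² = 3.3062 m while stopping
human closes 0.6000·2.9350 = 1.7610 m
residual clearance needed = 0.0800+0.0050+0.0050 = 0.0900 m
S_min ≈ 0.1380+3.3062+1.7610+0.0900  ⇒  S_min = 21181/4000 m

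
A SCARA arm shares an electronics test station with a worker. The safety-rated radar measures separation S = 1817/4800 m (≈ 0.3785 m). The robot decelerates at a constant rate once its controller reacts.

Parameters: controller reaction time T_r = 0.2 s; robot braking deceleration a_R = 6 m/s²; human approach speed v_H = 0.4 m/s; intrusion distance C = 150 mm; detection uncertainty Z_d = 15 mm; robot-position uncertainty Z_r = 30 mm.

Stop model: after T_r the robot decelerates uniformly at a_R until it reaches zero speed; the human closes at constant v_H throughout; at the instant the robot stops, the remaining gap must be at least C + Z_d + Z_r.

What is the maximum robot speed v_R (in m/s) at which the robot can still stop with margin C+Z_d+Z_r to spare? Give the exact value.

quadratic (1/12)·v² + (4/15)·v + (-497/4800) = 0
  disc = (4/15)² − 4·(1/12)·(-497/4800) = 169/1600 ; √disc = 13/40
  v_R = (−(4/15) + 13/40) / (2·(1/12)) = 7/20 m/s
check:
stop time T_s = (7/20)/6 = 0.0583 s
reaction-phase robot travel = 0.3500·0.2000 = 0.0700 m
braking distance = 0.3500²/(2·6.0000) = 0.0102 m
human closes 0.4000·0.2583 = 0.1033 m
C+Z_d+Z_r = 0.1500+0.0150+0.0300 = 0.1950 m
sum ≈ 0.0700+0.0102+0.1033+0.1950 ≈ 0.3785 m = S ✓

v_R_max = 7/20 m/s = 0.3500 m/s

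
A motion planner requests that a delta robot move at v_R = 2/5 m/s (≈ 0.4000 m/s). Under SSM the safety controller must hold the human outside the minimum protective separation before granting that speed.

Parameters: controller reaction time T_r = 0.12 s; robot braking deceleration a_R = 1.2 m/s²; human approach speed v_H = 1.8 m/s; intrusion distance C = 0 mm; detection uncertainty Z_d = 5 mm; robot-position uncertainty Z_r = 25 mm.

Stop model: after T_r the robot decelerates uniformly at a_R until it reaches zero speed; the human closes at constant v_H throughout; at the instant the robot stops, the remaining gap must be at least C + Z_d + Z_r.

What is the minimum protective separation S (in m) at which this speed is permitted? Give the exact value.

S_min = 1441/1500 m = 0.9607 m

T_s = v_R/a_R = (2/5)/(6/5) = 0.3333 s
robot in T_r: 0.4000·0.1200 = 0.0480 m
robot covers 0.4000·0.3333 − ½·1.2000·0.3333² = 0.0667 m while stopping
human over T_r+T_s: 1.8000·(0.1200+0.3333) = 0.8160 m
C+Z_d+Z_r = 0.0000+0.0050+0.0250 = 0.0300 m
S_min ≈ 0.0480+0.0667+0.8160+0.0300  ⇒  S_min = 1441/1500 m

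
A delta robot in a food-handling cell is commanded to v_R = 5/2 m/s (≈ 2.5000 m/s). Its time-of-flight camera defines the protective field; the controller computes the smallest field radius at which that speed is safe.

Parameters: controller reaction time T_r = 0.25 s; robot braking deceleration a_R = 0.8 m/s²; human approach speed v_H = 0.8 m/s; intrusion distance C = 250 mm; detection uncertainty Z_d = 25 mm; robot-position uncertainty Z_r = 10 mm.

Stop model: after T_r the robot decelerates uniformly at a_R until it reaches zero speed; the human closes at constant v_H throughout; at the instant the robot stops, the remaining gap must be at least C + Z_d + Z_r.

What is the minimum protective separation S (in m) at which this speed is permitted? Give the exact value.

T_s = v_R/a_R = (5/2)/(4/5) = 3.1250 s
robot covers v_R·T_r = 2.5000·0.2500 = 0.6250 m before braking
robot under decel: 2.5000²/(2·0.8000) = 3.9062 m
person approaches 0.8000·(0.2500+3.1250) = 2.7000 m
residual clearance needed = 0.2500+0.0250+0.0100 = 0.2850 m
S_min ≈ 0.6250+3.9062+2.7000+0.2850  ⇒  S_min = 6013/800 m

S_min = 6013/800 m = 7.5163 m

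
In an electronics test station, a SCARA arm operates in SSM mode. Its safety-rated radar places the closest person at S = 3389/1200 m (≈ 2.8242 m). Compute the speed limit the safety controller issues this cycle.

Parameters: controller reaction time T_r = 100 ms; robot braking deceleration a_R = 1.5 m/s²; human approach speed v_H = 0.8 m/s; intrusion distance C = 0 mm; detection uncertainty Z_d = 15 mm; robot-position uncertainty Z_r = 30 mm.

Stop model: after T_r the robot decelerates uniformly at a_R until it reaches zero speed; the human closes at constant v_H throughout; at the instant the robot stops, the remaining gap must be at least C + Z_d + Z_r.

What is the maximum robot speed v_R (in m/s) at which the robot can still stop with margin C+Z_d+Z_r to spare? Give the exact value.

collect terms ⇒ (1/3)·v_R² + (19/30)·v_R + (-3239/1200) = 0
  disc = (19/30)² − 4·(1/3)·(-3239/1200) = 4 ; √disc = 2
  v_R = (−(19/30) + 2) / (2·(1/3)) = 41/20 m/s
check:
T_s = v_R/a_R = (41/20)/(3/2) = 1.3667 s
reaction-phase robot travel = 2.0500·0.1000 = 0.2050 m
braking distance = 2.0500²/(2·1.5000) = 1.4008 m
human closes 0.8000·1.4667 = 1.1733 m
C+Z_d+Z_r = 0.0000+0.0150+0.0300 = 0.0450 m
sum ≈ 0.2050+1.4008+1.1733+0.0450 ≈ 2.8242 m = S ✓

v_R_max = 41/20 m/s = 2.0500 m/s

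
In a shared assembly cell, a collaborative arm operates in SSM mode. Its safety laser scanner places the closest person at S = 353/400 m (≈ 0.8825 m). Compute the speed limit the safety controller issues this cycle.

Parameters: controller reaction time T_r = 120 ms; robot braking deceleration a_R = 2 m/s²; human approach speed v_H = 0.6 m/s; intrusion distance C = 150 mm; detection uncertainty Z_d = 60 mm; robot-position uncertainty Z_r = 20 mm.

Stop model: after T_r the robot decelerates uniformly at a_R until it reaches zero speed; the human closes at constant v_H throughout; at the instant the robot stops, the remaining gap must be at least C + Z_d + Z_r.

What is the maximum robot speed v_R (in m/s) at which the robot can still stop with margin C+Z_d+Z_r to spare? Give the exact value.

v_R_max = 9/10 m/s = 0.9000 m/s

at the boundary: (1/4)·v² + (21/50)·v + (-1161/2000) = 0
  disc = (21/50)² − 4·(1/4)·(-1161/2000) = 7569/10000 ; √disc = 87/100
  v_R = (−(21/50) + 87/100) / (2·(1/4)) = 9/10 m/s
check:
braking lasts T_s = (9/10)/2 = 0.4500 s
reaction-phase robot travel = 0.9000·0.1200 = 0.1080 m
braking distance = 0.9000²/(2·2.0000) = 0.2025 m
human closes 0.6000·0.5700 = 0.3420 m
C+Z_d+Z_r = 0.1500+0.0600+0.0200 = 0.2300 m
sum ≈ 0.1080+0.2025+0.3420+0.2300 ≈ 0.8825 m = S ✓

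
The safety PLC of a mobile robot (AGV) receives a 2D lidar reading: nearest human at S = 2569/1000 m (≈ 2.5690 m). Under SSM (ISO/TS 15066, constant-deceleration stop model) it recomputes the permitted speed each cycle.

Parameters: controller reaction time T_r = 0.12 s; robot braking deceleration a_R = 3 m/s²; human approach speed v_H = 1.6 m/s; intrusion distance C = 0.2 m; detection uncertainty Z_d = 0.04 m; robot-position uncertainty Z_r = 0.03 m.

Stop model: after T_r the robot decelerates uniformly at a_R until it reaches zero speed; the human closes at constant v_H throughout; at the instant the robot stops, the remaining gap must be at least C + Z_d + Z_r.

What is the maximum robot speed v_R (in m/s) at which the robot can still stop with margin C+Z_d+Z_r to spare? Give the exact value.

v_R_max = 21/10 m/s = 2.1000 m/s

at the boundary: (1/6)·v² + (49/75)·v + (-2107/1000) = 0
  disc = (49/75)² − 4·(1/6)·(-2107/1000) = 41209/22500 ; √disc = 203/150
  v_R = (−(49/75) + 203/150) / (2·(1/6)) = 21/10 m/s
check:
T_s = v_R/a_R = (21/10)/3 = 0.7000 s
robot covers v_R·T_r = 2.1000·0.1200 = 0.2520 m before braking
robot covers 2.1000·0.7000 − ½·3.0000·0.7000² = 0.7350 m while stopping
human closes 1.6000·0.8200 = 1.3120 m
margins: 0.2000+0.0400+0.0300 = 0.2700 m
sum ≈ 0.2520+0.7350+1.3120+0.2700 ≈ 2.5690 m = S ✓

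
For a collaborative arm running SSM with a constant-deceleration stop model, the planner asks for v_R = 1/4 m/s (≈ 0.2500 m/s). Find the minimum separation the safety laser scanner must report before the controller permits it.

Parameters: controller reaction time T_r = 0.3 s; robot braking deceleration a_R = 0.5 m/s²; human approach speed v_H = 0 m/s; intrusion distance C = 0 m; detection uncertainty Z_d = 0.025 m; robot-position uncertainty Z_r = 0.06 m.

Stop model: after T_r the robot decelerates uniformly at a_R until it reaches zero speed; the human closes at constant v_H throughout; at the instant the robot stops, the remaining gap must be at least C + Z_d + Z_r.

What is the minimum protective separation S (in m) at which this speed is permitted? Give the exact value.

braking lasts T_s = (1/4)/(1/2) = 0.5000 s
robot covers v_R·T_r = 0.2500·0.3000 = 0.0750 m before braking
robot covers 0.2500·0.5000 − ½·0.5000·0.5000² = 0.0625 m while stopping
person approaches 0.0000·(0.3000+0.5000) = 0.0000 m
margins: 0.0000+0.0250+0.0600 = 0.0850 m
S_min ≈ 0.0750+0.0625+0.0000+0.0850  ⇒  S_min = 89/400 m

S_min = 89/400 m = 0.2225 m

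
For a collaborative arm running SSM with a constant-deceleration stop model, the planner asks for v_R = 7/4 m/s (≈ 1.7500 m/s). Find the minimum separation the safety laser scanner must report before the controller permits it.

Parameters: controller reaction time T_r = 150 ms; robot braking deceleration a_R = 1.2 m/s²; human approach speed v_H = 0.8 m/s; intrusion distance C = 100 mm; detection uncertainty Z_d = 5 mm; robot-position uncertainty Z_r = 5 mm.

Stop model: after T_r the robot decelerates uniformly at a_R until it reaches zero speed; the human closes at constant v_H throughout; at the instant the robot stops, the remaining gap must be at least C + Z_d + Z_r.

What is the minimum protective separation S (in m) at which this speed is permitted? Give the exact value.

S_min = 14089/4800 m = 2.9352 m

braking lasts T_s = (7/4)/(6/5) = 1.4583 s
reaction-phase robot travel = 1.7500·0.1500 = 0.2625 m
robot covers 1.7500·1.4583 − ½·1.2000·1.4583² = 1.2760 m while stopping
human over T_r+T_s: 0.8000·(0.1500+1.4583) = 1.2867 m
C+Z_d+Z_r = 0.1000+0.0050+0.0050 = 0.1100 m
S_min ≈ 0.2625+1.2760+1.2867+0.1100  ⇒  S_min = 14089/4800 m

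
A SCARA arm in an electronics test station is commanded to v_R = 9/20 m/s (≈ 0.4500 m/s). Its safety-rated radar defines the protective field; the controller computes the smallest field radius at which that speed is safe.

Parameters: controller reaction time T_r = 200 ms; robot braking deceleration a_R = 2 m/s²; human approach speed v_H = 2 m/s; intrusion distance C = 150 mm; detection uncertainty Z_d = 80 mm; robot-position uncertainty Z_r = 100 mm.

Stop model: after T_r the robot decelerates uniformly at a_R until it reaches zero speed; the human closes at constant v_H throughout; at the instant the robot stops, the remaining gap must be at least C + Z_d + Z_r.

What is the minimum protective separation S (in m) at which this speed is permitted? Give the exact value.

T_s = v_R/a_R = (9/20)/2 = 0.2250 s
robot in T_r: 0.4500·0.2000 = 0.0900 m
braking distance = 0.4500²/(2·2.0000) = 0.0506 m
person approaches 2.0000·(0.2000+0.2250) = 0.8500 m
margins: 0.1500+0.0800+0.1000 = 0.3300 m
S_min ≈ 0.0900+0.0506+0.8500+0.3300  ⇒  S_min = 2113/1600 m

S_min = 2113/1600 m = 1.3206 m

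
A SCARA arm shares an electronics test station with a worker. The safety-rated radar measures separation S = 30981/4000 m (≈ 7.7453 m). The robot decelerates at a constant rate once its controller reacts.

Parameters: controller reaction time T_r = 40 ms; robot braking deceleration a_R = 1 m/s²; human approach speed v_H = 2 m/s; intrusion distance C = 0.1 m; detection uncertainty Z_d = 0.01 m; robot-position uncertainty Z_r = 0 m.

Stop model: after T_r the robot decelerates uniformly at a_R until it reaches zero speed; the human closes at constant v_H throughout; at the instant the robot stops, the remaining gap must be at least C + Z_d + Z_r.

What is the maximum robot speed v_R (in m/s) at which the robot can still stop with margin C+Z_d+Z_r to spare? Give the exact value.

at the boundary: (1/2)·v² + (51/25)·v + (-30221/4000) = 0
  disc = (51/25)² − 4·(1/2)·(-30221/4000) = 192721/10000 ; √disc = 439/100
  v_R = (−(51/25) + 439/100) / (2·(1/2)) = 47/20 m/s
check:
braking lasts T_s = (47/20)/1 = 2.3500 s
reaction-phase robot travel = 2.3500·0.0400 = 0.0940 m
robot under decel: 2.3500²/(2·1.0000) = 2.7612 m
human closes 2.0000·2.3900 = 4.7800 m
margins: 0.1000+0.0100+0.0000 = 0.1100 m
sum ≈ 0.0940+2.7612+4.7800+0.1100 ≈ 7.7453 m = S ✓

v_R_max = 47/20 m/s = 2.3500 m/s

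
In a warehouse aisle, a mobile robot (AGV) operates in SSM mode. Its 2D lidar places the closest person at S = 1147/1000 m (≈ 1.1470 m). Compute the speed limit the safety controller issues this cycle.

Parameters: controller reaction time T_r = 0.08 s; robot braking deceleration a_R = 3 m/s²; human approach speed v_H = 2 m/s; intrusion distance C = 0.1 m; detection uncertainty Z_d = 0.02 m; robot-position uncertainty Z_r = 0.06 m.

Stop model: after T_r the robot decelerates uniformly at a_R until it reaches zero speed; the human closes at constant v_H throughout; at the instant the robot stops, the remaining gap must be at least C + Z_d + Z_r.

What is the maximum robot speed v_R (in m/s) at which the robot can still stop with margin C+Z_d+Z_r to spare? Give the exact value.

v_R_max = 9/10 m/s = 0.9000 m/s

at the boundary: (1/6)·v² + (56/75)·v + (-807/1000) = 0
  disc = (56/75)² − 4·(1/6)·(-807/1000) = 24649/22500 ; √disc = 157/150
  v_R = (−(56/75) + 157/150) / (2·(1/6)) = 9/10 m/s
check:
braking lasts T_s = (9/10)/3 = 0.3000 s
robot in T_r: 0.9000·0.0800 = 0.0720 m
robot under decel: 0.9000²/(2·3.0000) = 0.1350 m
human over T_r+T_s: 2.0000·(0.0800+0.3000) = 0.7600 m
margins: 0.1000+0.0200+0.0600 = 0.1800 m
sum ≈ 0.0720+0.1350+0.7600+0.1800 ≈ 1.1470 m = S ✓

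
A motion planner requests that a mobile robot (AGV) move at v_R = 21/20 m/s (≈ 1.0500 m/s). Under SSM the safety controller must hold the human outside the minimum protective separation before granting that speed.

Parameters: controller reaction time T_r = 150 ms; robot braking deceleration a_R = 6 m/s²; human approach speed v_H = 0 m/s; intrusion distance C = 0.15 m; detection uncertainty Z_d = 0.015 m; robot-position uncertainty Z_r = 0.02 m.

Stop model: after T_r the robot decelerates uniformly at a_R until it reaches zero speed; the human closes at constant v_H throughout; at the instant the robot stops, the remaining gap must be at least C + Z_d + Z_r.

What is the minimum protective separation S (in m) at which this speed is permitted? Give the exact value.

S_min = 139/320 m = 0.4344 m

braking lasts T_s = (21/20)/6 = 0.1750 s
robot covers v_R·T_r = 1.0500·0.1500 = 0.1575 m before braking
robot under decel: 1.0500²/(2·6.0000) = 0.0919 m
person approaches 0.0000·(0.1500+0.1750) = 0.0000 m
residual clearance needed = 0.1500+0.0150+0.0200 = 0.1850 m
S_min ≈ 0.1575+0.0919+0.0000+0.1850  ⇒  S_min = 139/320 m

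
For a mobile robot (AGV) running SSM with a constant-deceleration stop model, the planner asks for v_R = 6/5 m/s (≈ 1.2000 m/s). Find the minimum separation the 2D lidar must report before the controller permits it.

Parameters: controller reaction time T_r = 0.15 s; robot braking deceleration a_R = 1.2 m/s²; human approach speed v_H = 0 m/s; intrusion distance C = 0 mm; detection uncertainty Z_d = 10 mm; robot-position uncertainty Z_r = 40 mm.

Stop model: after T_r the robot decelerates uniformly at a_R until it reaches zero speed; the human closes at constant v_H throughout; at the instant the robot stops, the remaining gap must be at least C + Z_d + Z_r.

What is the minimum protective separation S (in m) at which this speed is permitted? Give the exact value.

stop time T_s = (6/5)/(6/5) = 1.0000 s
robot in T_r: 1.2000·0.1500 = 0.1800 m
braking distance = 1.2000²/(2·1.2000) = 0.6000 m
human closes 0.0000·1.1500 = 0.0000 m
C+Z_d+Z_r = 0.0000+0.0100+0.0400 = 0.0500 m
S_min ≈ 0.1800+0.6000+0.0000+0.0500  ⇒  S_min = 83/100 m

S_min = 83/100 m = 0.8300 m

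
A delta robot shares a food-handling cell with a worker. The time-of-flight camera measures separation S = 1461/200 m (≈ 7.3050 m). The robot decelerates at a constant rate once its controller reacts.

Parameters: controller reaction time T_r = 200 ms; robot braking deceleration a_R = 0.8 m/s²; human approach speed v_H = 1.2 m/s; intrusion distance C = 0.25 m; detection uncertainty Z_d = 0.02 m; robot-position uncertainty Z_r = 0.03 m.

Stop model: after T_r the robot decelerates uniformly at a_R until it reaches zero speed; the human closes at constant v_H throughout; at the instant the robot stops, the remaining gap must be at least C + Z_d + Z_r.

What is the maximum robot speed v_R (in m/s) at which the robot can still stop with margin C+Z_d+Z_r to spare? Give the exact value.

v_R_max = 11/5 m/s = 2.2000 m/s

collect terms ⇒ (5/8)·v_R² + (17/10)·v_R + (-1353/200) = 0
  disc = (17/10)² − 4·(5/8)·(-1353/200) = 7921/400 ; √disc = 89/20
  v_R = (−(17/10) + 89/20) / (2·(5/8)) = 11/5 m/s
check:
T_s = v_R/a_R = (11/5)/(4/5) = 2.7500 s
robot covers v_R·T_r = 2.2000·0.2000 = 0.4400 m before braking
robot covers 2.2000·2.7500 − ½·0.8000·2.7500² = 3.0250 m while stopping
person approaches 1.2000·(0.2000+2.7500) = 3.5400 m
margins: 0.2500+0.0200+0.0300 = 0.3000 m
sum ≈ 0.4400+3.0250+3.5400+0.3000 ≈ 7.3050 m = S ✓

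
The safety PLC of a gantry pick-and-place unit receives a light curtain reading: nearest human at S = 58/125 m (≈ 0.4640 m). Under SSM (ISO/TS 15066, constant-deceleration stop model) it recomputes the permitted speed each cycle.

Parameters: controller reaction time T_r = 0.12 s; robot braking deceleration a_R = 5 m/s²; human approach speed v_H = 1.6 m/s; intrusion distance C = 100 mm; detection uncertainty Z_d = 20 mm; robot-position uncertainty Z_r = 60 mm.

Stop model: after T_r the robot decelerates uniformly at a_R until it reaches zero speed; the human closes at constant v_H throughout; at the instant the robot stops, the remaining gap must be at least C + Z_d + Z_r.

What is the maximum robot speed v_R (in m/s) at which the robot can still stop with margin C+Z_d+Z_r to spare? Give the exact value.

v_R_max = 1/5 m/s = 0.2000 m/s

quadratic (1/10)·v² + (11/25)·v + (-23/250) = 0
  disc = (11/25)² − 4·(1/10)·(-23/250) = 144/625 ; √disc = 12/25
  v_R = (−(11/25) + 12/25) / (2·(1/10)) = 1/5 m/s
check:
T_s = v_R/a_R = (1/5)/5 = 0.0400 s
reaction-phase robot travel = 0.2000·0.1200 = 0.0240 m
robot covers 0.2000·0.0400 − ½·5.0000·0.0400² = 0.0040 m while stopping
person approaches 1.6000·(0.1200+0.0400) = 0.2560 m
margins: 0.1000+0.0200+0.0600 = 0.1800 m
sum ≈ 0.0240+0.0040+0.2560+0.1800 ≈ 0.4640 m = S ✓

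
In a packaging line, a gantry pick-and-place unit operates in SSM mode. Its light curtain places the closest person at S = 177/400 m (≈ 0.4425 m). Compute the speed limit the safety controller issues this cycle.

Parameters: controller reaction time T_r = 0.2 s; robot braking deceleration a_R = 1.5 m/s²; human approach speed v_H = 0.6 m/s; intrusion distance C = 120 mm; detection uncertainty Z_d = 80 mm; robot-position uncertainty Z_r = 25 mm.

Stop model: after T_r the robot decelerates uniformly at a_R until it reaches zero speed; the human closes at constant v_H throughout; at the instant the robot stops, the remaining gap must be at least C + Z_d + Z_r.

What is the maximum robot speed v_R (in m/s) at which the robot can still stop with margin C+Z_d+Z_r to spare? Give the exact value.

v_R_max = 3/20 m/s = 0.1500 m/s

quadratic (1/3)·v² + (3/5)·v + (-39/400) = 0
  disc = (3/5)² − 4·(1/3)·(-39/400) = 49/100 ; √disc = 7/10
  v_R = (−(3/5) + 7/10) / (2·(1/3)) = 3/20 m/s
check:
braking lasts T_s = (3/20)/(3/2) = 0.1000 s
reaction-phase robot travel = 0.1500·0.2000 = 0.0300 m
braking distance = 0.1500²/(2·1.5000) = 0.0075 m
human closes 0.6000·0.3000 = 0.1800 m
C+Z_d+Z_r = 0.1200+0.0800+0.0250 = 0.2250 m
sum ≈ 0.0300+0.0075+0.1800+0.2250 ≈ 0.4425 m = S ✓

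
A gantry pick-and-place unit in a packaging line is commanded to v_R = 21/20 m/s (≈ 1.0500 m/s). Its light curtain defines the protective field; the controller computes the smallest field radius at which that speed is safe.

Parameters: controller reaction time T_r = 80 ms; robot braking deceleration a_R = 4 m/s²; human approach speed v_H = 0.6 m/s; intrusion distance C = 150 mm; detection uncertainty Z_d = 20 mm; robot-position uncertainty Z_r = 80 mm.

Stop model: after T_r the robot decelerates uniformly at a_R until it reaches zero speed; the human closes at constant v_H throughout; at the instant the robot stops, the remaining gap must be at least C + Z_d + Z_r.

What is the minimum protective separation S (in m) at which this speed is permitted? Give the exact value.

S_min = 10837/16000 m = 0.6773 m

stop time T_s = (21/20)/4 = 0.2625 s
robot covers v_R·T_r = 1.0500·0.0800 = 0.0840 m before braking
robot under decel: 1.0500²/(2·4.0000) = 0.1378 m
human closes 0.6000·0.3425 = 0.2055 m
residual clearance needed = 0.1500+0.0200+0.0800 = 0.2500 m
S_min ≈ 0.0840+0.1378+0.2055+0.2500  ⇒  S_min = 10837/16000 m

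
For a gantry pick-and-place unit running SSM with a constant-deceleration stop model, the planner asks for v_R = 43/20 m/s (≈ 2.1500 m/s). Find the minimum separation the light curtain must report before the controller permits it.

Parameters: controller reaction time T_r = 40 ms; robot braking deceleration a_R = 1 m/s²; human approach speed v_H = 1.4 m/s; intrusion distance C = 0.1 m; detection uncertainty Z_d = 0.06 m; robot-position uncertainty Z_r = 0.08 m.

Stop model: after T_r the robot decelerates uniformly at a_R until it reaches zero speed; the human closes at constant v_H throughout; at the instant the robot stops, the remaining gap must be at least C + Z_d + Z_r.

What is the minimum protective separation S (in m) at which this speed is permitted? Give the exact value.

S_min = 22813/4000 m = 5.7032 m

T_s = v_R/a_R = (43/20)/1 = 2.1500 s
robot covers v_R·T_r = 2.1500·0.0400 = 0.0860 m before braking
robot under decel: 2.1500²/(2·1.0000) = 2.3112 m
human closes 1.4000·2.1900 = 3.0660 m
C+Z_d+Z_r = 0.1000+0.0600+0.0800 = 0.2400 m
S_min ≈ 0.0860+2.3112+3.0660+0.2400  ⇒  S_min = 22813/4000 m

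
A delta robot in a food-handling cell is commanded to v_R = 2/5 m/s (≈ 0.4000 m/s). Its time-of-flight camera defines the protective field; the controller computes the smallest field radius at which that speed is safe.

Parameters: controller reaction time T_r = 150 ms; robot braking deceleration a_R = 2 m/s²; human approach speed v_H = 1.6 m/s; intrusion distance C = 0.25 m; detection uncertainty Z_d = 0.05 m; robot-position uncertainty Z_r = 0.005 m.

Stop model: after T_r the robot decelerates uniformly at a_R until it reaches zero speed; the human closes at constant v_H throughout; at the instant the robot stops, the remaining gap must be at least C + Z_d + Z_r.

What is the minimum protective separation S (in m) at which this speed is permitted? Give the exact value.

S_min = 193/200 m = 0.9650 m

braking lasts T_s = (2/5)/2 = 0.2000 s
robot in T_r: 0.4000·0.1500 = 0.0600 m
robot covers 0.4000·0.2000 − ½·2.0000·0.2000² = 0.0400 m while stopping
human over T_r+T_s: 1.6000·(0.1500+0.2000) = 0.5600 m
margins: 0.2500+0.0500+0.0050 = 0.3050 m
S_min ≈ 0.0600+0.0400+0.5600+0.3050  ⇒  S_min = 193/200 m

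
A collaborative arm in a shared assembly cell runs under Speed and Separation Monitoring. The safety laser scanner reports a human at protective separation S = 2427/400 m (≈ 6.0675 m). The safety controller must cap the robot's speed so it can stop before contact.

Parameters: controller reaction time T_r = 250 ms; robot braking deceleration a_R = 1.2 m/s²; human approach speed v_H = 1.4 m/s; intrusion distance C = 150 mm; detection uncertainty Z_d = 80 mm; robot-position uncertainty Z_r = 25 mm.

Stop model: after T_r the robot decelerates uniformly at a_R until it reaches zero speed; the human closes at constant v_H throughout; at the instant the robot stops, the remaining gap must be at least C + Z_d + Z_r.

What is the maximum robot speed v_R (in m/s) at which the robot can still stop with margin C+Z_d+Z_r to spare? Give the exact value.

collect terms ⇒ (5/12)·v_R² + (17/12)·v_R + (-437/80) = 0
  disc = (17/12)² − 4·(5/12)·(-437/80) = 100/9 ; √disc = 10/3
  v_R = (−(17/12) + 10/3) / (2·(5/12)) = 23/10 m/s
check:
T_s = v_R/a_R = (23/10)/(6/5) = 1.9167 s
reaction-phase robot travel = 2.3000·0.2500 = 0.5750 m
robot covers 2.3000·1.9167 − ½·1.2000·1.9167² = 2.2042 m while stopping
human over T_r+T_s: 1.4000·(0.2500+1.9167) = 3.0333 m
margins: 0.1500+0.0800+0.0250 = 0.2550 m
sum ≈ 0.5750+2.2042+3.0333+0.2550 ≈ 6.0675 m = S ✓

v_R_max = 23/10 m/s = 2.3000 m/s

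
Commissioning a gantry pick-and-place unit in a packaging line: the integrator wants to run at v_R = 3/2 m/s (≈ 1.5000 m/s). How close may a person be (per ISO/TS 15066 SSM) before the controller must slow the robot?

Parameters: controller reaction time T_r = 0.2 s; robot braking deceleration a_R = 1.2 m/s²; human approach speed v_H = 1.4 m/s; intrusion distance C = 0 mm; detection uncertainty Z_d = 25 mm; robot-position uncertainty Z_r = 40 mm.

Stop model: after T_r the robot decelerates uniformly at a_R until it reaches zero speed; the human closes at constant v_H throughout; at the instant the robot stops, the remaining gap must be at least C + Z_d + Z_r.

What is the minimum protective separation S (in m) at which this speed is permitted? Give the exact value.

stop time T_s = (3/2)/(6/5) = 1.2500 s
robot covers v_R·T_r = 1.5000·0.2000 = 0.3000 m before braking
braking distance = 1.5000²/(2·1.2000) = 0.9375 m
human over T_r+T_s: 1.4000·(0.2000+1.2500) = 2.0300 m
C+Z_d+Z_r = 0.0000+0.0250+0.0400 = 0.0650 m
S_min ≈ 0.3000+0.9375+2.0300+0.0650  ⇒  S_min = 1333/400 m

S_min = 1333/400 m = 3.3325 m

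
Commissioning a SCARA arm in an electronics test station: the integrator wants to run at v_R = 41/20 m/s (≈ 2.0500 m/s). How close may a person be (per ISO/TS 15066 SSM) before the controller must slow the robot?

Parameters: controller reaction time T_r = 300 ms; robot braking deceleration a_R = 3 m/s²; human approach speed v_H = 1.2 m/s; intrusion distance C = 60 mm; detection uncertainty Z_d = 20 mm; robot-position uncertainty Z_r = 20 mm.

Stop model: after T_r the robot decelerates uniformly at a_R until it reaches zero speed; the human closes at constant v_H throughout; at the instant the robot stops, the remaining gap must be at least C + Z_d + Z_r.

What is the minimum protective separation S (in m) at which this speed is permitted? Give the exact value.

T_s = v_R/a_R = (41/20)/3 = 0.6833 s
reaction-phase robot travel = 2.0500·0.3000 = 0.6150 m
braking distance = 2.0500²/(2·3.0000) = 0.7004 m
person approaches 1.2000·(0.3000+0.6833) = 1.1800 m
residual clearance needed = 0.0600+0.0200+0.0200 = 0.1000 m
S_min ≈ 0.6150+0.7004+1.1800+0.1000  ⇒  S_min = 6229/2400 m

S_min = 6229/2400 m = 2.5954 m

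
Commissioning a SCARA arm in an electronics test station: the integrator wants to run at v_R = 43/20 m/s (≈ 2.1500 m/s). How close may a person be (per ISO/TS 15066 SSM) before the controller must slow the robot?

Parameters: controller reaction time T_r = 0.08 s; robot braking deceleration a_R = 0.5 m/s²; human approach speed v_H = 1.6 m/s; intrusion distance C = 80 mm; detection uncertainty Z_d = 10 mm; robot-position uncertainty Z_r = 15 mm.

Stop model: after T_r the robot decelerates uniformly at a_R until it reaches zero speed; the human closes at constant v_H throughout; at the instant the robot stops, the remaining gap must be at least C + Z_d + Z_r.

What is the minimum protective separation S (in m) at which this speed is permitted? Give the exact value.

S_min = 4763/400 m = 11.9075 m

braking lasts T_s = (43/20)/(1/2) = 4.3000 s
robot in T_r: 2.1500·0.0800 = 0.1720 m
robot covers 2.1500·4.3000 − ½·0.5000·4.3000² = 4.6225 m while stopping
person approaches 1.6000·(0.0800+4.3000) = 7.0080 m
residual clearance needed = 0.0800+0.0100+0.0150 = 0.1050 m
S_min ≈ 0.1720+4.6225+7.0080+0.1050  ⇒  S_min = 4763/400 m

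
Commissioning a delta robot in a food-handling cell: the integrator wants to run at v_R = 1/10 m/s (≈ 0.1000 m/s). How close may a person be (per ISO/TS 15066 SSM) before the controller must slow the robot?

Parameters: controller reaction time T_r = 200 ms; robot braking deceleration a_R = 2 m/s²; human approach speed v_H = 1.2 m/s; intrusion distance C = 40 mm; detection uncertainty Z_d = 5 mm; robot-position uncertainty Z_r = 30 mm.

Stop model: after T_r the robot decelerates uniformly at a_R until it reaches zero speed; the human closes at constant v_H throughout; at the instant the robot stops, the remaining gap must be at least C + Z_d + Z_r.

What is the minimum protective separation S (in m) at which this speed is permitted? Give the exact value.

S_min = 159/400 m = 0.3975 m

T_s = v_R/a_R = (1/10)/2 = 0.0500 s
robot covers v_R·T_r = 0.1000·0.2000 = 0.0200 m before braking
braking distance = 0.1000²/(2·2.0000) = 0.0025 m
human over T_r+T_s: 1.2000·(0.2000+0.0500) = 0.3000 m
residual clearance needed = 0.0400+0.0050+0.0300 = 0.0750 m
S_min ≈ 0.0200+0.0025+0.3000+0.0750  ⇒  S_min = 159/400 m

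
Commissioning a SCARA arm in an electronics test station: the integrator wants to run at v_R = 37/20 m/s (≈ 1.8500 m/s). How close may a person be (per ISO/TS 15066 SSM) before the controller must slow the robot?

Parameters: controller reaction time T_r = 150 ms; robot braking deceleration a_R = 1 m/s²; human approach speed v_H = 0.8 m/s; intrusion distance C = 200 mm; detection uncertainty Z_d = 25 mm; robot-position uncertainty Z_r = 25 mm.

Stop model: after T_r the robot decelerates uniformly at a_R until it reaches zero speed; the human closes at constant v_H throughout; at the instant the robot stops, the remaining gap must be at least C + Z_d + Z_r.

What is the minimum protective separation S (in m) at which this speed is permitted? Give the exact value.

braking lasts T_s = (37/20)/1 = 1.8500 s
robot covers v_R·T_r = 1.8500·0.1500 = 0.2775 m before braking
robot covers 1.8500·1.8500 − ½·1.0000·1.8500² = 1.7112 m while stopping
person approaches 0.8000·(0.1500+1.8500) = 1.6000 m
residual clearance needed = 0.2000+0.0250+0.0250 = 0.2500 m
S_min ≈ 0.2775+1.7112+1.6000+0.2500  ⇒  S_min = 3071/800 m

S_min = 3071/800 m = 3.8388 m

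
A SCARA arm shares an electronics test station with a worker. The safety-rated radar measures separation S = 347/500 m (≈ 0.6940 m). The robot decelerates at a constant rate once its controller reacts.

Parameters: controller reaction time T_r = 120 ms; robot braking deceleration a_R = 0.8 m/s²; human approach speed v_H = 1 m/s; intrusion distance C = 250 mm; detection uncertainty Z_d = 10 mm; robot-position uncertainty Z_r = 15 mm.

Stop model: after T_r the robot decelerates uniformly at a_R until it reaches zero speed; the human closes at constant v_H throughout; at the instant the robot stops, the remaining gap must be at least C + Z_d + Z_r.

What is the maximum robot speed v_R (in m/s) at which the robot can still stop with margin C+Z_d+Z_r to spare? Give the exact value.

v_R_max = 1/5 m/s = 0.2000 m/s

at the boundary: (5/8)·v² + (137/100)·v + (-299/1000) = 0
  disc = (137/100)² − 4·(5/8)·(-299/1000) = 6561/2500 ; √disc = 81/50
  v_R = (−(137/100) + 81/50) / (2·(5/8)) = 1/5 m/s
check:
braking lasts T_s = (1/5)/(4/5) = 0.2500 s
robot in T_r: 0.2000·0.1200 = 0.0240 m
robot covers 0.2000·0.2500 − ½·0.8000·0.2500² = 0.0250 m while stopping
human closes 1.0000·0.3700 = 0.3700 m
C+Z_d+Z_r = 0.2500+0.0100+0.0150 = 0.2750 m
sum ≈ 0.0240+0.0250+0.3700+0.2750 ≈ 0.6940 m = S ✓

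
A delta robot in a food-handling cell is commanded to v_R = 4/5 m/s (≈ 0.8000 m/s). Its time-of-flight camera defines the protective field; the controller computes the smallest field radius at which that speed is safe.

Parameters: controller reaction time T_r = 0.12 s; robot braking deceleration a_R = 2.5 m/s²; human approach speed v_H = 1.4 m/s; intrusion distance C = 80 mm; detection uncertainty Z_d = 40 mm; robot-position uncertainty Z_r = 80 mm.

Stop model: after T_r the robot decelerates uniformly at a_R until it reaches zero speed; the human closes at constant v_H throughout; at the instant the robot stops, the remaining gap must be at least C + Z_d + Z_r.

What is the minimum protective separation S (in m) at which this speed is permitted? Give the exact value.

S_min = 26/25 m = 1.0400 m

T_s = v_R/a_R = (4/5)/(5/2) = 0.3200 s
reaction-phase robot travel = 0.8000·0.1200 = 0.0960 m
robot covers 0.8000·0.3200 − ½·2.5000·0.3200² = 0.1280 m while stopping
human over T_r+T_s: 1.4000·(0.1200+0.3200) = 0.6160 m
residual clearance needed = 0.0800+0.0400+0.0800 = 0.2000 m
S_min ≈ 0.0960+0.1280+0.6160+0.2000  ⇒  S_min = 26/25 m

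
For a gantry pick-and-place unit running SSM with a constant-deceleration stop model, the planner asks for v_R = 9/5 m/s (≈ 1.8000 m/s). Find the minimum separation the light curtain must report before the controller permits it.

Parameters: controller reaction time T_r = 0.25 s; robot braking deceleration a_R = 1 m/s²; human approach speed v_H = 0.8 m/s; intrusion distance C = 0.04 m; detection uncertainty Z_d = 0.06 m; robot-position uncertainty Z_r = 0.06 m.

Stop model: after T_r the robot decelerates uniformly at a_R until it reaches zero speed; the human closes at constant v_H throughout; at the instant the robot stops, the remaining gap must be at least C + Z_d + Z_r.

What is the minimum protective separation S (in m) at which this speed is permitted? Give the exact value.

S_min = 387/100 m = 3.8700 m

stop time T_s = (9/5)/1 = 1.8000 s
robot covers v_R·T_r = 1.8000·0.2500 = 0.4500 m before braking
robot covers 1.8000·1.8000 − ½·1.0000·1.8000² = 1.6200 m while stopping
person approaches 0.8000·(0.2500+1.8000) = 1.6400 m
residual clearance needed = 0.0400+0.0600+0.0600 = 0.1600 m
S_min ≈ 0.4500+1.6200+1.6400+0.1600  ⇒  S_min = 387/100 m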